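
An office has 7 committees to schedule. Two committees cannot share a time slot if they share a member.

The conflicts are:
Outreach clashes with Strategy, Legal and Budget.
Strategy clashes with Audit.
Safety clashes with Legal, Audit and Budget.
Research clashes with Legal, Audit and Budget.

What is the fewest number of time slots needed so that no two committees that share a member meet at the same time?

The cycle Outreach-Budget-Research-Audit-Strategy-Outreach has odd length 5, so it cannot be 2-colored; at least 3 time slots are needed.
A valid assignment using 3 time slots: Outreach=1, Strategy=3, Safety=1, Research=1, Legal=2, Audit=2, Budget=2. Each listed conflict is separated.

3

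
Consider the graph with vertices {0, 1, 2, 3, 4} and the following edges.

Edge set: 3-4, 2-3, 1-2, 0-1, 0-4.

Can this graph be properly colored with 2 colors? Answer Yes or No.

The cycle 3-2-1-0-4-3 has odd length 5, so it cannot be 2-colored; at least 3 colors are needed.
So 2 colors are not enough.

No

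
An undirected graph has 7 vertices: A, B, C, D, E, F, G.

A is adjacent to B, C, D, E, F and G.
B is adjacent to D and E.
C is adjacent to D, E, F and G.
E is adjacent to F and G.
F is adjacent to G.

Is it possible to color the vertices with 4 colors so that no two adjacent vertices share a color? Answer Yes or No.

No

A, C, E, F, G are pairwise adjacent (a clique of size 5), so at least 5 colors are needed.
So 4 colors are not enough.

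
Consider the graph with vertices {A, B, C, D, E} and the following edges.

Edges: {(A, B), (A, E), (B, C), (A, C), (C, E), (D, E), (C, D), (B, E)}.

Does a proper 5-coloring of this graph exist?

The chromatic number is 4. A, B, C, E form a clique, so at least 4 colors are needed.
4 colors suffice: color 1 → {E}; color 2 → {C}; color 3 → {B, D}; color 4 → {A}.
Since 5 ≥ 4, a proper 5-coloring certainly exists.

Yes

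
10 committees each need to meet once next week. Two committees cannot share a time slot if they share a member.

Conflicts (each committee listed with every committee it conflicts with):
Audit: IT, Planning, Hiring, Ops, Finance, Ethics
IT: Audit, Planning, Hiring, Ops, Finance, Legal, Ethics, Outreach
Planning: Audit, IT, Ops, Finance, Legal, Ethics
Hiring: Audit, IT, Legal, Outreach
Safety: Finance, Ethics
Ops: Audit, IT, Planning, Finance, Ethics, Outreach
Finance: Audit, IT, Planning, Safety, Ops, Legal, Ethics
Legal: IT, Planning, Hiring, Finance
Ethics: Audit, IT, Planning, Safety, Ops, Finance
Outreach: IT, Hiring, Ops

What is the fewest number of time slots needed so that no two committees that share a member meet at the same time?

Audit, IT, Planning, Ops, Finance, Ethics pairwise conflict, so at least 6 time slots are needed.
6 time slots suffice: time slot 1 → {IT, Safety}; time slot 2 → {Hiring, Finance}; time slot 3 → {Ops, Legal}; time slot 4 → {Audit, Outreach}; time slot 5 → {Ethics}; time slot 6 → {Planning}. Each listed conflict is separated.

6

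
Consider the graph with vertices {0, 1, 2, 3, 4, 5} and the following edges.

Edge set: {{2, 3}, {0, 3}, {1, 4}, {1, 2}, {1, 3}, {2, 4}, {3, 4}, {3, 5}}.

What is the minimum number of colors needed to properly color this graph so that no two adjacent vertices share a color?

4

1, 2, 3, 4 are pairwise adjacent (a clique of size 4), so at least 4 colors are needed.
4 colors suffice: color a → {3}; color b → {0, 4, 5}; color c → {2}; color d → {1}. Each edge has distinct colors on its endpoints.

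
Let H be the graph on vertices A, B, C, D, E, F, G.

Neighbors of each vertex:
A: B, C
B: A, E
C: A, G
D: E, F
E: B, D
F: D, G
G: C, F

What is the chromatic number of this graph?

3

The cycle E-B-A-C-G-F-D-E has odd length 7, so it cannot be 2-colored; at least 3 colors are needed.
3 colors suffice: color 1 → {C, E, F}; color 2 → {B, D, G}; color 3 → {A}. Every edge joins two different colors.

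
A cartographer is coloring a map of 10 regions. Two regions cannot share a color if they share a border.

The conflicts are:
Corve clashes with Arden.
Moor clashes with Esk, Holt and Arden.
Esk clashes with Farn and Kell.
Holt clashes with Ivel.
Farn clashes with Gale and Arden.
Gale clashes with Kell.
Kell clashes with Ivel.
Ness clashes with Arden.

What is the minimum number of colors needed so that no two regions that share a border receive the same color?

The cycle Esk-Moor-Holt-Ivel-Kell-Esk has odd length 5, so it cannot be 2-colored; at least 3 colors are needed.
3 colors suffice: color 1 → {Esk, Holt, Gale, Arden}; color 2 → {Corve, Moor, Farn, Kell, Ness}; color 3 → {Ivel}. Each listed conflict is separated.

3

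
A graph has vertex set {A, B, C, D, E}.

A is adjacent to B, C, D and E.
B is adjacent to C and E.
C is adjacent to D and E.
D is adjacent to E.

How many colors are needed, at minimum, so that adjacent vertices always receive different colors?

A, B, C, E form a clique, so at least 4 colors are needed.
4 colors suffice: color 1 → {E}; color 2 → {A}; color 3 → {C}; color 4 → {B, D}. Every edge joins two different colors.

4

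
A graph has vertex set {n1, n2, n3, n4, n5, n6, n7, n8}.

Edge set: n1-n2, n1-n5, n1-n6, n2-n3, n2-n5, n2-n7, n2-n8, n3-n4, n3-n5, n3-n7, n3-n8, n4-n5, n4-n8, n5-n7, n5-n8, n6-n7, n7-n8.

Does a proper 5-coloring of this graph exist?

Yes

The chromatic number is 5. n2, n3, n5, n7, n8 form a clique, so at least 5 colors are needed.
One proper 5-coloring: n1=2, n2=3, n3=2, n4=3, n5=1, n6=1, n7=5, n8=4.
That is already a proper 5-coloring.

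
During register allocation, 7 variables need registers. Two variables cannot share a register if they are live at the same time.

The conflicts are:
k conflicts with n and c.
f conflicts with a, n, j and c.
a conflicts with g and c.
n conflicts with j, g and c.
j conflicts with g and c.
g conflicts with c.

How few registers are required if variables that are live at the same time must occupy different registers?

4

n, j, g, c are mutually in conflict, so at least 4 registers are needed.
Using 4 registers: k=3, f=3, a=2, n=2, j=4, g=3, c=1. Each listed conflict is separated.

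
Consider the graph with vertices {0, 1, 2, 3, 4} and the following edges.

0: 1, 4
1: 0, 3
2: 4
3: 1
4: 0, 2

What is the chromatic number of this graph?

2

0 and 4 are adjacent, so at least 2 colors are needed.
A valid assignment using 2 colors: 0=blue, 1=red, 2=blue, 3=blue, 4=red. Each edge has distinct colors on its endpoints.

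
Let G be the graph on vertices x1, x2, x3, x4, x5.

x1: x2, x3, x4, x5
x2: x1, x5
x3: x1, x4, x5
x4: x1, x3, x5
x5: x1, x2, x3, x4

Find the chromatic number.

x1, x3, x4, x5 form a clique, so at least 4 colors are needed.
4 colors suffice: color 1 → {x5}; color 2 → {x1}; color 3 → {x2, x4}; color 4 → {x3}. Every edge joins two different colors.

4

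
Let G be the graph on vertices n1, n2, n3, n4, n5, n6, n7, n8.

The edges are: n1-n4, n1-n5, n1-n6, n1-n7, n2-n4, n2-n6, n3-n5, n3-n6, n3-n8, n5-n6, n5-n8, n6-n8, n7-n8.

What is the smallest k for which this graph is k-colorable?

4

n3, n5, n6, n8 are pairwise adjacent (a clique of size 4), so at least 4 colors are needed.
4 colors suffice: n1=blue, n2=blue, n3=yellow, n4=red, n5=green, n6=red, n7=red, n8=blue. Every edge joins two different colors.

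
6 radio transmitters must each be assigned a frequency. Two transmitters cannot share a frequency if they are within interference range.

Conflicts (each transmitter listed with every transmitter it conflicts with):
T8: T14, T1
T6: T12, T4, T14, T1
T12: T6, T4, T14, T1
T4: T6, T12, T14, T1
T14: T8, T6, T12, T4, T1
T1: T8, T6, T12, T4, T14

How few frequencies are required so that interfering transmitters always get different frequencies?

5

T6, T12, T4, T14, T1 are mutually in conflict, so at least 5 frequencies are needed.
5 frequencies suffice: frequency 1 → {T14}; frequency 2 → {T1}; frequency 3 → {T8, T12}; frequency 4 → {T6}; frequency 5 → {T4}. Each listed conflict is separated.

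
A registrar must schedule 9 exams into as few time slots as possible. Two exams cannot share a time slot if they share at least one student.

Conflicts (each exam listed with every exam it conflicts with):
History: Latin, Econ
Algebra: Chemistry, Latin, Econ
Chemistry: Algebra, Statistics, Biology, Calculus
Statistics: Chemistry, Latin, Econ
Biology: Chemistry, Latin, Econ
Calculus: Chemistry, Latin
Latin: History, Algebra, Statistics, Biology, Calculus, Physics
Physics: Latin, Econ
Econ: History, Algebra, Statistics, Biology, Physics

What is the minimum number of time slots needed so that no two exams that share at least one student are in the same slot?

2

Statistics and Econ conflict, so at least 2 time slots are needed.
2 time slots suffice: time slot 1 → {Chemistry, Latin, Econ}; time slot 2 → {History, Algebra, Statistics, Biology, Calculus, Physics}. No two conflicting exams share a time slot.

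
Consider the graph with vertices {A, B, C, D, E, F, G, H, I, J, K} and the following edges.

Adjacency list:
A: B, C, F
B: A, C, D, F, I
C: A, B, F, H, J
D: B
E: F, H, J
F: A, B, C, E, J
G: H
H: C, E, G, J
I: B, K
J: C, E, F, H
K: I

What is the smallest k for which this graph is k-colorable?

A, B, C, F are mutually adjacent (a clique of size 4), so at least 4 colors are needed.
4 colors suffice: A=yellow, B=green, C=blue, D=red, E=blue, F=red, G=blue, H=red, I=red, J=green, K=blue. Each edge has distinct colors on its endpoints.

4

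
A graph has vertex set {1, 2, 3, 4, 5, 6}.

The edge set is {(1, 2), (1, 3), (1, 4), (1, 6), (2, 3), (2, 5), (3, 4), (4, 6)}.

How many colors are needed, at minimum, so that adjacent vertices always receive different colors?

3

1, 3, 4 are pairwise adjacent, so at least 3 colors are needed.
3 colors suffice: color red → {1, 5}; color blue → {3, 6}; color green → {2, 4}. Each edge has distinct colors on its endpoints.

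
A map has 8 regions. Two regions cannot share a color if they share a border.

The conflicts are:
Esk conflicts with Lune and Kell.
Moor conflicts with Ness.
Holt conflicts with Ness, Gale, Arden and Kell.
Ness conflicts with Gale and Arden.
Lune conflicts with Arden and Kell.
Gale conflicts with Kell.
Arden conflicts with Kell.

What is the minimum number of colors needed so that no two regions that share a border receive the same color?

Esk, Lune, Kell are mutually in conflict, so at least 3 colors are needed.
One proper 3-coloring: Esk=3, Moor=2, Holt=2, Ness=1, Lune=2, Gale=3, Arden=3, Kell=1. Every pair that conflicts lands in different colors.

3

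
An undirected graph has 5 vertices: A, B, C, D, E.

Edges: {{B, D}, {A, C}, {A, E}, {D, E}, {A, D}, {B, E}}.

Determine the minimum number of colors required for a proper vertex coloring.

3

B, D, E form a triangle, so at least 3 colors are needed.
One proper 3-coloring: A=blue, B=blue, C=red, D=red, E=green. Each edge has distinct colors on its endpoints.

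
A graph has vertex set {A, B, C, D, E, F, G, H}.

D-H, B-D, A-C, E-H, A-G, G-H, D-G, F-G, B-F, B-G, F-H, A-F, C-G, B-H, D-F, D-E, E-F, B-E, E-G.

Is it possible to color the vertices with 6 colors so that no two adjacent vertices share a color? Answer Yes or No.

The chromatic number is 6. B, D, E, F, G, H form a clique, so at least 6 colors are needed.
6 colors suffice: color 1 → {G}; color 2 → {C, F}; color 3 → {A, H}; color 4 → {D}; color 5 → {E}; color 6 → {B}.
That is already a proper 6-coloring.

Yes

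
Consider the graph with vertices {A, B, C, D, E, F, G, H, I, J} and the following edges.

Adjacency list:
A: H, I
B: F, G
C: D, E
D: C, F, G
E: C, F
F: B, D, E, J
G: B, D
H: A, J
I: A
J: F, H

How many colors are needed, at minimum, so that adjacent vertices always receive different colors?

2

E and F are adjacent, so at least 2 colors are needed.
A valid assignment using 2 colors: A=blue, B=blue, C=red, D=blue, E=blue, F=red, G=red, H=red, I=red, J=blue. Every edge joins two different colors.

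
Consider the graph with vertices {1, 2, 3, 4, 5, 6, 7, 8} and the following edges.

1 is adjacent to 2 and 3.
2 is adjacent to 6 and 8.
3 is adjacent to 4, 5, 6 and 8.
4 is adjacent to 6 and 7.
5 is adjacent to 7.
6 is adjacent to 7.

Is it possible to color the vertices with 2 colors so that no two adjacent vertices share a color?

4, 6, 7 are pairwise adjacent, so at least 3 colors are needed.
So 2 colors are not enough.

No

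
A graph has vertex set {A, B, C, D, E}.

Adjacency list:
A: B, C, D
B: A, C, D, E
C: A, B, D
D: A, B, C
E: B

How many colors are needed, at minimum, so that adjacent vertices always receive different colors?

A, B, C, D are pairwise adjacent (a clique of size 4), so at least 4 colors are needed.
4 colors suffice: color red → {B}; color blue → {C, E}; color green → {D}; color yellow → {A}. Every edge joins two different colors.

4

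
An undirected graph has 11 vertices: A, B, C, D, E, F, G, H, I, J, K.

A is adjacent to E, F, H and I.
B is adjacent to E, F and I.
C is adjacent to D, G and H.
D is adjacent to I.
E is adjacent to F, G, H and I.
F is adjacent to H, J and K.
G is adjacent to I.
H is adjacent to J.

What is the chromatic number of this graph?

A, E, F, H form a clique, so at least 4 colors are needed.
4 colors suffice: color 1 → {C, E, J, K}; color 2 → {F, I}; color 3 → {B, D, G, H}; color 4 → {A}. No two adjacent vertices share a color.

4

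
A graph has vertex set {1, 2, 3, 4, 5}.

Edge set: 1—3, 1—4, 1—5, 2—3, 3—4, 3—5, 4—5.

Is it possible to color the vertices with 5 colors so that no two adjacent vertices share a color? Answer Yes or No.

Yes

The chromatic number is 4. 1, 3, 4, 5 are mutually adjacent (a clique of size 4), so at least 4 colors are needed.
4 colors suffice: 1=b, 2=b, 3=a, 4=c, 5=d.
Since 5 ≥ 4, a proper 5-coloring certainly exists.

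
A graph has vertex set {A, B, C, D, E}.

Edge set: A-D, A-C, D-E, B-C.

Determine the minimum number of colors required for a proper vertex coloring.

2

A and D are adjacent, so at least 2 colors are needed.
A valid assignment using 2 colors: A=red, B=red, C=blue, D=blue, E=red. Every edge joins two different colors.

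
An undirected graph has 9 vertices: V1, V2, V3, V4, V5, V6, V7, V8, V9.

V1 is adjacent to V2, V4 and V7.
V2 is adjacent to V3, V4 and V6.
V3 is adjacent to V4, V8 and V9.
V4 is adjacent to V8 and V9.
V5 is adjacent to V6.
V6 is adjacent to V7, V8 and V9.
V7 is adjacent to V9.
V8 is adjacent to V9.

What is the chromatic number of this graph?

V3, V4, V8, V9 form a clique, so at least 4 colors are needed.
One proper 4-coloring: V1=3, V2=1, V3=3, V4=2, V5=1, V6=2, V7=4, V8=4, V9=1. No two adjacent vertices share a color.

4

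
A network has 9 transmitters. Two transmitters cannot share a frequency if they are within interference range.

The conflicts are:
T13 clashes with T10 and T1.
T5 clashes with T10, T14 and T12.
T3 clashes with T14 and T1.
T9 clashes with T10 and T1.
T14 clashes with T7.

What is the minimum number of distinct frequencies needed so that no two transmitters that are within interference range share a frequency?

T5 and T10 conflict, so at least 2 frequencies are needed.
2 frequencies suffice: frequency 1 → {T13, T5, T3, T9, T7}; frequency 2 → {T10, T14, T12, T1}. Every pair that conflicts lands in different frequencies.

2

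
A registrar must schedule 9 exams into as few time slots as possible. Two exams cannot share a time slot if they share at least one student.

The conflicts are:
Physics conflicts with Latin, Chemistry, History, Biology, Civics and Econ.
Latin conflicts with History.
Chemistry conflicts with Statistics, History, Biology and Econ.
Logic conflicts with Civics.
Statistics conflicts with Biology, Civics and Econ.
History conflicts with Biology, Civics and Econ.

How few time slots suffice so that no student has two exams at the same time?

Physics, Chemistry, History, Econ pairwise conflict, so at least 4 time slots are needed.
4 time slots suffice: time slot 1 → {Logic, Statistics, History}; time slot 2 → {Physics}; time slot 3 → {Latin, Chemistry, Civics}; time slot 4 → {Biology, Econ}. Every pair that conflicts lands in different time slots.

4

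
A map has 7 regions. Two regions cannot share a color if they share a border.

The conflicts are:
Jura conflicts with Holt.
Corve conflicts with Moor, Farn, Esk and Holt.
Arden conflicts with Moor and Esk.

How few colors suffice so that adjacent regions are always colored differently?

Corve and Farn conflict, so at least 2 colors are needed.
One proper 2-coloring: Jura=1, Corve=1, Arden=1, Moor=2, Farn=2, Esk=2, Holt=2. Each listed conflict is separated.

2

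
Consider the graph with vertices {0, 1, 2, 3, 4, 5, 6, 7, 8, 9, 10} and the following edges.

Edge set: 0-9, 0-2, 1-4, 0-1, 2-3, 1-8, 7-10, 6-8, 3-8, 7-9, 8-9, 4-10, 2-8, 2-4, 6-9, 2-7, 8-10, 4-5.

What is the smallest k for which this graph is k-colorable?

3

2, 3, 8 are pairwise adjacent, so at least 3 colors are needed.
3 colors suffice: color a → {0, 4, 7, 8}; color b → {1, 2, 5, 9, 10}; color c → {3, 6}. Each edge has distinct colors on its endpoints.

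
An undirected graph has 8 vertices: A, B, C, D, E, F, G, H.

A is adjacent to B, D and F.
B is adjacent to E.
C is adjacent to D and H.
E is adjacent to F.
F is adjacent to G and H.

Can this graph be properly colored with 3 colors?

Yes

The chromatic number is 3. The cycle D-A-F-H-C-D has odd length 5, so it cannot be 2-colored; at least 3 colors are needed.
3 colors suffice: color red → {B, D, F}; color blue → {A, E, G, H}; color green → {C}.
That is already a proper 3-coloring.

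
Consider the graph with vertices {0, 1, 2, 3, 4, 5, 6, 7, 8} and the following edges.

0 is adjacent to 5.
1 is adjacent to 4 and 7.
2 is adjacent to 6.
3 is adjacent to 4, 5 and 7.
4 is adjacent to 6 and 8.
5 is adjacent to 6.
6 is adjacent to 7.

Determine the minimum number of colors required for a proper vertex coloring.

3 and 4 are adjacent, so at least 2 colors are needed.
2 colors suffice: color a → {0, 1, 3, 6, 8}; color b → {2, 4, 5, 7}. No two adjacent vertices share a color.

2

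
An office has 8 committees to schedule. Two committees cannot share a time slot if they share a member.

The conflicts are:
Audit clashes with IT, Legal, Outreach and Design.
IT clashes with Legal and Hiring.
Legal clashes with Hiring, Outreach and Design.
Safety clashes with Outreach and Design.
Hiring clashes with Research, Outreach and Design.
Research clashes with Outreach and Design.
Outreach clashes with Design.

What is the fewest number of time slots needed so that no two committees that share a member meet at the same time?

Legal, Hiring, Outreach, Design are mutually in conflict, so at least 4 time slots are needed.
4 time slots suffice: time slot 1 → {IT, Outreach}; time slot 2 → {Design}; time slot 3 → {Audit, Safety, Hiring}; time slot 4 → {Legal, Research}. Every pair that conflicts lands in different time slots.

4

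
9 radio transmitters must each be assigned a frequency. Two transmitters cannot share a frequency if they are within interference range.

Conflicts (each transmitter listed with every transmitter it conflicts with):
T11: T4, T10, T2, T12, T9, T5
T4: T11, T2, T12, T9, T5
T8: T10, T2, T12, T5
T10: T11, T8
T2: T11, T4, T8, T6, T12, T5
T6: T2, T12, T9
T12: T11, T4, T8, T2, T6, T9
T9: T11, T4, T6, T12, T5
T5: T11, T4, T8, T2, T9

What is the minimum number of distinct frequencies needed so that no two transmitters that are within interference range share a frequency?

T11, T4, T2, T5 are mutually in conflict, so at least 4 frequencies are needed.
4 frequencies suffice: frequency 1 → {T10, T2, T9}; frequency 2 → {T11, T8, T6}; frequency 3 → {T12, T5}; frequency 4 → {T4}. Each listed conflict is separated.

4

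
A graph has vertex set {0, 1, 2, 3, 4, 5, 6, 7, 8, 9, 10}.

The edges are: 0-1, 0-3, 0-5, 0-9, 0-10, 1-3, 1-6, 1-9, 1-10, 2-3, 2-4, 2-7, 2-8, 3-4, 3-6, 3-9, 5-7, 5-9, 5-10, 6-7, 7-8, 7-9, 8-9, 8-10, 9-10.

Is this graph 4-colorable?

Yes

The chromatic number is 4. 0, 1, 3, 9 are mutually adjacent (a clique of size 4), so at least 4 colors are needed.
4 colors suffice: color red → {2, 6, 9}; color blue → {3, 7, 10}; color green → {0, 4, 8}; color yellow → {1, 5}.
That is already a proper 4-coloring.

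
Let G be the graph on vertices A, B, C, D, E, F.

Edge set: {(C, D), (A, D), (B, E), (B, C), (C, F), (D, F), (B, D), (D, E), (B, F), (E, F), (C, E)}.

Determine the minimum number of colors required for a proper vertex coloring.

5

B, C, D, E, F form a clique, so at least 5 colors are needed.
5 colors suffice: color red → {D}; color blue → {A, B}; color green → {C}; color yellow → {F}; color purple → {E}. No two adjacent vertices share a color.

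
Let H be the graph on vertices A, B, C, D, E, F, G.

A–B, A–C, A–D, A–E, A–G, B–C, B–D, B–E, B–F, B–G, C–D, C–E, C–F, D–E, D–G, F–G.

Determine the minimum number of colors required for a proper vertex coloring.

A, B, C, D, E form a clique, so at least 5 colors are needed.
5 colors suffice: color 1 → {B}; color 2 → {A, F}; color 3 → {C, G}; color 4 → {D}; color 5 → {E}. Each edge has distinct colors on its endpoints.

5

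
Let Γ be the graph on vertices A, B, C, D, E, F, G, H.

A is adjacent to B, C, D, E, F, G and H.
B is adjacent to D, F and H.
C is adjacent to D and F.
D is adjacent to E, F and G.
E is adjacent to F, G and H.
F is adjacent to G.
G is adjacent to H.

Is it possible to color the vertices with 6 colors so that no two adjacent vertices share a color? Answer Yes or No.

Yes

The chromatic number is 5. A, D, E, F, G are mutually adjacent (a clique of size 5), so at least 5 colors are needed.
5 colors suffice: color red → {A}; color blue → {D, H}; color green → {F}; color yellow → {B, C, G}; color purple → {E}.
Since 6 ≥ 5, a proper 6-coloring certainly exists.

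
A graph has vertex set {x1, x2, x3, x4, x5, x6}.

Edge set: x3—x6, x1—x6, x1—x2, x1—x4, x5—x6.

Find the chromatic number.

2

x1 and x6 are adjacent, so at least 2 colors are needed.
2 colors suffice: x1=blue, x2=red, x3=blue, x4=red, x5=blue, x6=red. Every edge joins two different colors.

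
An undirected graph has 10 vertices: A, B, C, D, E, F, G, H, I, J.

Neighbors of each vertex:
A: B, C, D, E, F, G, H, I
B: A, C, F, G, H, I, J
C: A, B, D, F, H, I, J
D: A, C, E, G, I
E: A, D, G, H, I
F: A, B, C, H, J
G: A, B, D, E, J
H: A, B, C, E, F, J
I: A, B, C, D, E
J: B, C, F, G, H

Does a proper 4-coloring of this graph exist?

No

B, C, F, H, J are mutually adjacent (a clique of size 5), so at least 5 colors are needed.
So 4 colors are not enough.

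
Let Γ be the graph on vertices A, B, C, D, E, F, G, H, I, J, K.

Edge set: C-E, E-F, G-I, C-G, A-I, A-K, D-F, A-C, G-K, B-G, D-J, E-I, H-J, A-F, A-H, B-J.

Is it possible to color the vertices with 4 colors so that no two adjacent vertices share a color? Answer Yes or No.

The chromatic number is 3. The cycle H-J-D-F-A-H has odd length 5, so it cannot be 2-colored; at least 3 colors are needed.
3 colors suffice: color red → {A, E, G, J}; color blue → {B, C, F, H, I, K}; color green → {D}.
Since 4 ≥ 3, a proper 4-coloring certainly exists.

Yes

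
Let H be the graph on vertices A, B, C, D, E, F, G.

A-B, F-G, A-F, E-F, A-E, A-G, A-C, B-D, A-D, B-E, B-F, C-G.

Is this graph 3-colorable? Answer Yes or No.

A, B, E, F form a clique, so at least 4 colors are needed.
So 3 colors are not enough.

No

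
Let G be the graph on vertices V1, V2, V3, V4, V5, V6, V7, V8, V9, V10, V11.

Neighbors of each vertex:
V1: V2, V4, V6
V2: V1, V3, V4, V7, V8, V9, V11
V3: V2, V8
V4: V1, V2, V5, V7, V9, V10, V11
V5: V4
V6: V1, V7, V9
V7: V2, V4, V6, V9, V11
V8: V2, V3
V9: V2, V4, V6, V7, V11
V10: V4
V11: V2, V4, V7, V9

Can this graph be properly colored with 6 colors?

Yes

The chromatic number is 5. V2, V4, V7, V9, V11 are mutually adjacent (a clique of size 5), so at least 5 colors are needed.
One proper 5-coloring: V1=3, V2=2, V3=1, V4=1, V5=2, V6=1, V7=3, V8=3, V9=4, V10=2, V11=5.
Since 6 ≥ 5, a proper 6-coloring certainly exists.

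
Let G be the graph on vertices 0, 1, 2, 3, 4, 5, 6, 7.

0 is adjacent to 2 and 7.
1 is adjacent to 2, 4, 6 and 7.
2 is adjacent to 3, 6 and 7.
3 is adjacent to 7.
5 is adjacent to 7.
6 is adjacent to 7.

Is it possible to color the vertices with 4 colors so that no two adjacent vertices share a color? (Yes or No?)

The chromatic number is 4. 1, 2, 6, 7 are pairwise adjacent (a clique of size 4), so at least 4 colors are needed.
4 colors suffice: color a → {4, 7}; color b → {2, 5}; color c → {0, 1, 3}; color d → {6}.
That is already a proper 4-coloring.

Yes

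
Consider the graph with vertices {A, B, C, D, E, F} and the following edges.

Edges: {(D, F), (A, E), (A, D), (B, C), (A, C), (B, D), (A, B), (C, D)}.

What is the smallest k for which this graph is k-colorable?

A, B, C, D are pairwise adjacent (a clique of size 4), so at least 4 colors are needed.
4 colors suffice: color 1 → {D, E}; color 2 → {A, F}; color 3 → {B}; color 4 → {C}. No two adjacent vertices share a color.

4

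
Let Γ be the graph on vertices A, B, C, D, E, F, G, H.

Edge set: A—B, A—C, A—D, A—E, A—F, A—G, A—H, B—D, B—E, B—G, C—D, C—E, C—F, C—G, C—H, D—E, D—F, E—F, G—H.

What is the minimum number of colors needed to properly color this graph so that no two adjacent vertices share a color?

5

A, C, D, E, F are mutually adjacent (a clique of size 5), so at least 5 colors are needed.
5 colors suffice: color 1 → {A}; color 2 → {B, C}; color 3 → {E, G}; color 4 → {D, H}; color 5 → {F}. Each edge has distinct colors on its endpoints.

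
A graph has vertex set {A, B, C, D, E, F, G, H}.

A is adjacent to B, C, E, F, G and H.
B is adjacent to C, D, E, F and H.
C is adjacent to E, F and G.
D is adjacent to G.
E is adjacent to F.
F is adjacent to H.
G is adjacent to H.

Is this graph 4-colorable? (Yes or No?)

No

A, B, C, E, F form a clique, so at least 5 colors are needed.
So 4 colors are not enough.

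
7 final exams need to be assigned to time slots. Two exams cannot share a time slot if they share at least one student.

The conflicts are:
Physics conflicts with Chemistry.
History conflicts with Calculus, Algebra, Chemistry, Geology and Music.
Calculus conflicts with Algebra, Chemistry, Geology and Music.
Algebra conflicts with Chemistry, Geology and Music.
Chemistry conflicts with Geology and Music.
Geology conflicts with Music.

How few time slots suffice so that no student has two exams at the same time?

6

History, Calculus, Algebra, Chemistry, Geology, Music are mutually in conflict, so at least 6 time slots are needed.
Using 6 time slots: Physics=2, History=5, Calculus=2, Algebra=4, Chemistry=1, Geology=3, Music=6. Each listed conflict is separated.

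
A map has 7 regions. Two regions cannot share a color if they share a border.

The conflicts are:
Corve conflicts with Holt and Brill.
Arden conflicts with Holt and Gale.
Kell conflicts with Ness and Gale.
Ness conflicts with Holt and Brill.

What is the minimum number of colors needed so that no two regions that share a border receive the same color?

The cycle Gale-Kell-Ness-Holt-Arden-Gale has odd length 5, so it cannot be 2-colored; at least 3 colors are needed.
A valid assignment using 3 colors: Corve=1, Arden=1, Kell=2, Ness=1, Holt=2, Brill=2, Gale=3. Every pair that conflicts lands in different colors.

3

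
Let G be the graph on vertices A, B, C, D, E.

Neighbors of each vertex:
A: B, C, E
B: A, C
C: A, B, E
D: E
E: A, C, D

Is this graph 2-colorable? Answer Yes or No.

A, B, C are pairwise adjacent, so at least 3 colors are needed.
So 2 colors are not enough.

No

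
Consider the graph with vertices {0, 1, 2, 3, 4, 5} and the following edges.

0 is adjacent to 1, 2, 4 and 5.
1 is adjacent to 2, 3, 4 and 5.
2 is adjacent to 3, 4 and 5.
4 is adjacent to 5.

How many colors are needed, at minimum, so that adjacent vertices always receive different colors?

0, 1, 2, 4, 5 form a clique, so at least 5 colors are needed.
5 colors suffice: 0=d, 1=b, 2=a, 3=c, 4=c, 5=e. Every edge joins two different colors.

5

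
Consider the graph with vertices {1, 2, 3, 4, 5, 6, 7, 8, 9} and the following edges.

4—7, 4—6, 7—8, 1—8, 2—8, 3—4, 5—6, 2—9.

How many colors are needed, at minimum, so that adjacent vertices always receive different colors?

2

3 and 4 are adjacent, so at least 2 colors are needed.
2 colors suffice: color red → {4, 5, 8, 9}; color blue → {1, 2, 3, 6, 7}. Each edge has distinct colors on its endpoints.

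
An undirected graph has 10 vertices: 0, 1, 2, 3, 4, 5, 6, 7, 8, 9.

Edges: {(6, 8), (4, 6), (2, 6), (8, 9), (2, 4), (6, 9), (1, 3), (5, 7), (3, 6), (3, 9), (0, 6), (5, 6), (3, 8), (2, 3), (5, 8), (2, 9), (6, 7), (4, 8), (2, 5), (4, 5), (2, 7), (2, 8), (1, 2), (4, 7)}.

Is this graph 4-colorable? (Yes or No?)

No

2, 4, 5, 6, 7 are pairwise adjacent (a clique of size 5), so at least 5 colors are needed.
So 4 colors are not enough.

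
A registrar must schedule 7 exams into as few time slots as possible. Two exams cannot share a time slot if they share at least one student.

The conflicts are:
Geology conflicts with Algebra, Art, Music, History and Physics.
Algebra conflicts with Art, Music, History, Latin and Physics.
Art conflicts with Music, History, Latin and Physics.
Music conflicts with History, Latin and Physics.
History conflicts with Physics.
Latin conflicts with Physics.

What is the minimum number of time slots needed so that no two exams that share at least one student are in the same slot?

6

Geology, Algebra, Art, Music, History, Physics are mutually in conflict, so at least 6 time slots are needed.
6 time slots suffice: time slot 1 → {Algebra}; time slot 2 → {Art}; time slot 3 → {Physics}; time slot 4 → {Music}; time slot 5 → {Geology, Latin}; time slot 6 → {History}. Each listed conflict is separated.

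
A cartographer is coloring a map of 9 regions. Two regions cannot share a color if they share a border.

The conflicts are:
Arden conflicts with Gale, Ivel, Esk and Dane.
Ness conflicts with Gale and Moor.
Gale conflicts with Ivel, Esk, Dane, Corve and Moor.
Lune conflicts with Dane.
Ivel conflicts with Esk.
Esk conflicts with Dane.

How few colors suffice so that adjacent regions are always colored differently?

Arden, Gale, Ivel, Esk pairwise conflict, so at least 4 colors are needed.
One proper 4-coloring: Arden=2, Ness=3, Gale=1, Lune=1, Ivel=3, Esk=4, Dane=3, Corve=2, Moor=2. No two conflicting regions share a color.

4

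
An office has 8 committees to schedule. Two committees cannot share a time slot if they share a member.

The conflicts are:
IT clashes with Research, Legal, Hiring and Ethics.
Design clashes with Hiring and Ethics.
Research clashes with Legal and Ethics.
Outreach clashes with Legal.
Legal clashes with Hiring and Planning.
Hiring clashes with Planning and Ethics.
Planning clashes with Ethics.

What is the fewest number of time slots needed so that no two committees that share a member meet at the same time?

3

Legal, Hiring, Planning pairwise conflict, so at least 3 time slots are needed.
3 time slots suffice: time slot 1 → {Legal, Ethics}; time slot 2 → {Research, Outreach, Hiring}; time slot 3 → {IT, Design, Planning}. Every pair that conflicts lands in different time slots.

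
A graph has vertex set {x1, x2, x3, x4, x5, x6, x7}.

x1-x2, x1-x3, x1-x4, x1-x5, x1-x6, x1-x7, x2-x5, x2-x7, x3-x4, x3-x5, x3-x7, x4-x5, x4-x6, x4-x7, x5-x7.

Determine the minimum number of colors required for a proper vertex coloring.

x1, x3, x4, x5, x7 form a clique, so at least 5 colors are needed.
A valid assignment using 5 colors: x1=1, x2=2, x3=5, x4=2, x5=3, x6=3, x7=4. Each edge has distinct colors on its endpoints.

5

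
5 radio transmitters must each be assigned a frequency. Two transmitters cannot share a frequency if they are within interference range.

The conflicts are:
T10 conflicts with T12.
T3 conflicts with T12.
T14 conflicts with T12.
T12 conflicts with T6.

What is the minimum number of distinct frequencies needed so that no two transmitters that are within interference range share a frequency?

2

T14 and T12 conflict, so at least 2 frequencies are needed.
A valid assignment using 2 frequencies: T10=2, T3=2, T14=2, T12=1, T6=2. No two conflicting transmitters share a frequency.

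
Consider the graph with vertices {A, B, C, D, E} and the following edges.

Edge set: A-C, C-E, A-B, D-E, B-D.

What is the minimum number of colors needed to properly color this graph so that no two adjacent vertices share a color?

3

The cycle B-D-E-C-A-B has odd length 5, so it cannot be 2-colored; at least 3 colors are needed.
One proper 3-coloring: A=1, B=3, C=2, D=2, E=1. Each edge has distinct colors on its endpoints.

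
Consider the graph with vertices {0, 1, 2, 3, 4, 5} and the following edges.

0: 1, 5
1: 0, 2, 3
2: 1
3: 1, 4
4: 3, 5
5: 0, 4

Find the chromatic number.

3

The cycle 1-3-4-5-0-1 has odd length 5, so it cannot be 2-colored; at least 3 colors are needed.
3 colors suffice: 0=c, 1=a, 2=b, 3=b, 4=a, 5=b. Every edge joins two different colors.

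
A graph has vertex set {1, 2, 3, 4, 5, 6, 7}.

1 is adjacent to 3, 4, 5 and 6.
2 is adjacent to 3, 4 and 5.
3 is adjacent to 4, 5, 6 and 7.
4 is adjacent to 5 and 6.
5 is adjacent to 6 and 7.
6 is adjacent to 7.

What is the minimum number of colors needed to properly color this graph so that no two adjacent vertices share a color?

1, 3, 4, 5, 6 are pairwise adjacent (a clique of size 5), so at least 5 colors are needed.
5 colors suffice: color a → {3}; color b → {5}; color c → {4, 7}; color d → {2, 6}; color e → {1}. Every edge joins two different colors.

5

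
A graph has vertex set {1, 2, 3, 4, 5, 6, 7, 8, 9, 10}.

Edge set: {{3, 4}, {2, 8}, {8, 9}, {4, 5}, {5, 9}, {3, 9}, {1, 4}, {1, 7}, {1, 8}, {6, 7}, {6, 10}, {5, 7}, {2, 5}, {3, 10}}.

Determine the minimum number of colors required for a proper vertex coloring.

The cycle 1-8-9-3-4-1 has odd length 5, so it cannot be 2-colored; at least 3 colors are needed.
A valid assignment using 3 colors: 1=a, 2=b, 3=a, 4=b, 5=a, 6=a, 7=b, 8=c, 9=b, 10=b. Each edge has distinct colors on its endpoints.

3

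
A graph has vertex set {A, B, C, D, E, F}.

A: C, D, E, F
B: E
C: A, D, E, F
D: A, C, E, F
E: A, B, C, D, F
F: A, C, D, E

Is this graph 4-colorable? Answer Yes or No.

No

A, C, D, E, F are mutually adjacent (a clique of size 5), so at least 5 colors are needed.
So 4 colors are not enough.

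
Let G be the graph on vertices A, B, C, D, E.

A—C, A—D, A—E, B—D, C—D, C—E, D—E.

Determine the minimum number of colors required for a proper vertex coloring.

4

A, C, D, E are pairwise adjacent (a clique of size 4), so at least 4 colors are needed.
4 colors suffice: color 1 → {D}; color 2 → {B, C}; color 3 → {E}; color 4 → {A}. Each edge has distinct colors on its endpoints.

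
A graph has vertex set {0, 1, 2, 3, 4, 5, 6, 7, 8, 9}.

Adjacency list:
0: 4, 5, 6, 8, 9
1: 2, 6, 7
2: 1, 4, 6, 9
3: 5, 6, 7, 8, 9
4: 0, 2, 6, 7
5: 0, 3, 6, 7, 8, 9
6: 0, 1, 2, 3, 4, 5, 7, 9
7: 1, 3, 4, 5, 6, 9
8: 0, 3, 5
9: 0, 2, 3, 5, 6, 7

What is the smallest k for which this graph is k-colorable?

3, 5, 6, 7, 9 form a clique, so at least 5 colors are needed.
One proper 5-coloring: 0=yellow, 1=blue, 2=green, 3=purple, 4=blue, 5=green, 6=red, 7=yellow, 8=red, 9=blue. Each edge has distinct colors on its endpoints.

5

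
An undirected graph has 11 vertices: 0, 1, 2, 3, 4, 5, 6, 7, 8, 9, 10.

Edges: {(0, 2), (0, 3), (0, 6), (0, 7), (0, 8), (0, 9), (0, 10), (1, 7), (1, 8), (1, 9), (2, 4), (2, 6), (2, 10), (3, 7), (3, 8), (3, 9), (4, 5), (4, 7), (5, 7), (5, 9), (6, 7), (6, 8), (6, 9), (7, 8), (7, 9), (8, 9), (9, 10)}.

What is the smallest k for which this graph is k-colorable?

0, 3, 7, 8, 9 form a clique, so at least 5 colors are needed.
5 colors suffice: 0=green, 1=green, 2=red, 3=purple, 4=blue, 5=green, 6=purple, 7=red, 8=yellow, 9=blue, 10=yellow. Every edge joins two different colors.

5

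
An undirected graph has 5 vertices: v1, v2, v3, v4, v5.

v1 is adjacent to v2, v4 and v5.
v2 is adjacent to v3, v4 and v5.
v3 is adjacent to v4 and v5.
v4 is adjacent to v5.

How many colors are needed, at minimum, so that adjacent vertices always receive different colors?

4

v2, v3, v4, v5 are mutually adjacent (a clique of size 4), so at least 4 colors are needed.
4 colors suffice: color 1 → {v5}; color 2 → {v4}; color 3 → {v2}; color 4 → {v1, v3}. Every edge joins two different colors.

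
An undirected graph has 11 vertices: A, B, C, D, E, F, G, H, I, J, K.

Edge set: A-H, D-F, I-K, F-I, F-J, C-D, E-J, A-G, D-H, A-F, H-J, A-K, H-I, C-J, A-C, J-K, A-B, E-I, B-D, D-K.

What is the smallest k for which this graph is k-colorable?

H and I are adjacent, so at least 2 colors are needed.
2 colors suffice: color red → {A, D, I, J}; color blue → {B, C, E, F, G, H, K}. Every edge joins two different colors.

2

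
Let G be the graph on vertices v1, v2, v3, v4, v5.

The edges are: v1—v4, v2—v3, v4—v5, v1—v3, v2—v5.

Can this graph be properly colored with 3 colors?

Yes

The chromatic number is 3. The cycle v1-v4-v5-v2-v3-v1 has odd length 5, so it cannot be 2-colored; at least 3 colors are needed.
3 colors suffice: color R → {v3, v5}; color B → {v2, v4}; color G → {v1}.
That is already a proper 3-coloring.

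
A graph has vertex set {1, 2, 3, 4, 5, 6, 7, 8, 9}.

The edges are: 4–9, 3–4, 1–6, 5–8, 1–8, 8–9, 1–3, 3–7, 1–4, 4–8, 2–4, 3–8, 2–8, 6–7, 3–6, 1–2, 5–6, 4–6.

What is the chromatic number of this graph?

4

1, 2, 4, 8 are mutually adjacent (a clique of size 4), so at least 4 colors are needed.
4 colors suffice: 1=green, 2=yellow, 3=yellow, 4=red, 5=red, 6=blue, 7=red, 8=blue, 9=green. Each edge has distinct colors on its endpoints.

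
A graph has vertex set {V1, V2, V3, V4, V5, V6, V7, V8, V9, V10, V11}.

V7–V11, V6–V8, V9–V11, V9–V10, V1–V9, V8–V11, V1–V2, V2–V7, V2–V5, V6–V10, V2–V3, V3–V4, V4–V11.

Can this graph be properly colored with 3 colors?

Yes

The chromatic number is 3. The cycle V7-V11-V4-V3-V2-V7 has odd length 5, so it cannot be 2-colored; at least 3 colors are needed.
One proper 3-coloring: V1=G, V2=R, V3=G, V4=B, V5=B, V6=B, V7=B, V8=G, V9=B, V10=R, V11=R.
That is already a proper 3-coloring.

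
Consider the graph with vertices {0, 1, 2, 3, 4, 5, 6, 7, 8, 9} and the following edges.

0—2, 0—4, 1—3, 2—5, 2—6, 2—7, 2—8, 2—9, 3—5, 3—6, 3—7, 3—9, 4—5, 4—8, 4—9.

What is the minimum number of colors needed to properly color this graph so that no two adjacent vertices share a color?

2

4 and 8 are adjacent, so at least 2 colors are needed.
A valid assignment using 2 colors: 0=blue, 1=blue, 2=red, 3=red, 4=red, 5=blue, 6=blue, 7=blue, 8=blue, 9=blue. Every edge joins two different colors.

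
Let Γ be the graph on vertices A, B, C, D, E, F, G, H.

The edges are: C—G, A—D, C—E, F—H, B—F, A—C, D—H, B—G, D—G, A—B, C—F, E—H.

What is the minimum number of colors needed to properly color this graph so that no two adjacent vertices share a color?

The cycle D-G-B-F-H-D has odd length 5, so it cannot be 2-colored; at least 3 colors are needed.
3 colors suffice: A=2, B=1, C=1, D=1, E=2, F=2, G=2, H=3. No two adjacent vertices share a color.

3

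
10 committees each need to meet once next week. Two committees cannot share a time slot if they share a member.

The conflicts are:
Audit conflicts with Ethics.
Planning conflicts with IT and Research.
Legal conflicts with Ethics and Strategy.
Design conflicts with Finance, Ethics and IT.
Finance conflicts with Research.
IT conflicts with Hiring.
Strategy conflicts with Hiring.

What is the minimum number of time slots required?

The cycle Planning-IT-Design-Finance-Research-Planning has odd length 5, so it cannot be 2-colored; at least 3 time slots are needed.
3 time slots suffice: time slot 1 → {Ethics, IT, Strategy, Research}; time slot 2 → {Audit, Planning, Legal, Design, Hiring}; time slot 3 → {Finance}. No two conflicting committees share a time slot.

3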